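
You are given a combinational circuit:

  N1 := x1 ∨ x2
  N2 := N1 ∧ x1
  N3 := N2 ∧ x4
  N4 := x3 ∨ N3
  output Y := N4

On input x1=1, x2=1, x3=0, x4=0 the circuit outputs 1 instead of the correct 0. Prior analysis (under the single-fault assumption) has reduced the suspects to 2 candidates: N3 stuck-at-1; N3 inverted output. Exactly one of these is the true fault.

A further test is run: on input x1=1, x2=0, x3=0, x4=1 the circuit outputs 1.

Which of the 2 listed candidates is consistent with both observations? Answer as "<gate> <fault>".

N3 stuck-at-1

Evaluate each candidate on input x1=1, x2=0, x3=0, x4=1:
  N3 stuck-at-1: N1=1, N2=1, N3=1 [stuck-at-1], N4=1 → 1 — matches
  N3 inverted output: N1=1, N2=1, N3=0 [inverted output], N4=0 → 0 — eliminated
Only N3 stuck-at-1 reproduces the observed 1.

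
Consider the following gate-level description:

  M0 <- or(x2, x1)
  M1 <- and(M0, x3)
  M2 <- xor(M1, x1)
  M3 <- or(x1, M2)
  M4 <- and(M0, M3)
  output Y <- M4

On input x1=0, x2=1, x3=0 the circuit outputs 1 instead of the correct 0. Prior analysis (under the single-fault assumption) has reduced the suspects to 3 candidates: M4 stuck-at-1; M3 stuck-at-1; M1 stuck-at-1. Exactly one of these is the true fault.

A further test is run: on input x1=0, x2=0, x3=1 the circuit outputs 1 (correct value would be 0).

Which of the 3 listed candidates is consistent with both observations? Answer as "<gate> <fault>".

Evaluate each candidate on input x1=0, x2=0, x3=1:
  M4 stuck-at-1: M0=0, M1=0, M2=0, M3=0, M4=1 [stuck-at-1] → 1 — matches
  M3 stuck-at-1: M0=0, M1=0, M2=0, M3=1 [stuck-at-1], M4=0 → 0 — eliminated
  M1 stuck-at-1: M0=0, M1=1 [stuck-at-1], M2=1, M3=1, M4=0 → 0 — eliminated
Only M4 stuck-at-1 reproduces the observed 1.

M4 stuck-at-1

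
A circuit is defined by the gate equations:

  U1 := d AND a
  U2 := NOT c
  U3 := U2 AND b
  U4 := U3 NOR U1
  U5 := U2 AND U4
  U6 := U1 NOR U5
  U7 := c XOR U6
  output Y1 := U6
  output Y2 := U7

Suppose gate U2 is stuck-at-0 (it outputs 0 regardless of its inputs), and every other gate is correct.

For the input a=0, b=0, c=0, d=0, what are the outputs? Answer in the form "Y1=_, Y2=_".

Y1=1, Y2=1

Propagate with U2 forced: U1=0, U2=0 [stuck-at-0], U3=0, U4=1, U5=0, U6=1, U7=1.
So the outputs are Y1=1, Y2=1. (Without the fault they would be Y1=0, Y2=0.)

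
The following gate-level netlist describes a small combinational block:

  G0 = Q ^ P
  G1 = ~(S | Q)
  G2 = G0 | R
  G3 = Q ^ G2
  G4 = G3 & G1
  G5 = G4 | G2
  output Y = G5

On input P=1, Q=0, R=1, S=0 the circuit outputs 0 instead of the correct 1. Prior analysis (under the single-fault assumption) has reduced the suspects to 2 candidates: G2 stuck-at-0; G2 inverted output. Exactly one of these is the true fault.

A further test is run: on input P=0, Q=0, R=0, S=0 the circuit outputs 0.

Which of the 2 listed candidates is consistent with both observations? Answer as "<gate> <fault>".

Evaluate each candidate on input P=0, Q=0, R=0, S=0:
  G2 stuck-at-0: G0=0, G1=1, G2=0 [stuck-at-0], G3=0, G4=0, G5=0 → 0 — matches
  G2 inverted output: G0=0, G1=1, G2=1 [inverted output], G3=1, G4=1, G5=1 → 1 — eliminated
Only G2 stuck-at-0 reproduces the observed 0.

G2 stuck-at-0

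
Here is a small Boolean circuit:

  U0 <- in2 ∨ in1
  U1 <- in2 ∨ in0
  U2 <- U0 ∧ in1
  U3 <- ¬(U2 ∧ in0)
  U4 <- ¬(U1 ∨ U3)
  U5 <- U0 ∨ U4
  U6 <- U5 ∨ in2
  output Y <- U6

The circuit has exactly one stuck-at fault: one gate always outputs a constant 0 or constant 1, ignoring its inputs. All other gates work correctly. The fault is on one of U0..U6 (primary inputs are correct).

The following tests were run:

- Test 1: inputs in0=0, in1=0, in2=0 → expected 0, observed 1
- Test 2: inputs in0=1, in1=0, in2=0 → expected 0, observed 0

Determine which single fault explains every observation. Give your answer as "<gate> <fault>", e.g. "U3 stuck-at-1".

U3 stuck-at-0

Fault-free values for test 1 (in0=0, in1=0, in2=0): U0=0, U1=0, U2=0, U3=1, U4=0, U5=0, U6=0, giving Y=0. Observed 1.
Test 1: faults giving observed 1 are {U0 stuck-at-1, U3 stuck-at-0, U4 stuck-at-1, U5 stuck-at-1, U6 stuck-at-1}.
Test 2 (in0=1, in1=0, in2=0): fault-free U0=0, U1=1, U2=0, U3=1, U4=0, U5=0, U6=0 → 0; observed 0. Eliminates U0 stuck-at-1, U4 stuck-at-1, U5 stuck-at-1, U6 stuck-at-1.
Only U3 stuck-at-0 is consistent with every test.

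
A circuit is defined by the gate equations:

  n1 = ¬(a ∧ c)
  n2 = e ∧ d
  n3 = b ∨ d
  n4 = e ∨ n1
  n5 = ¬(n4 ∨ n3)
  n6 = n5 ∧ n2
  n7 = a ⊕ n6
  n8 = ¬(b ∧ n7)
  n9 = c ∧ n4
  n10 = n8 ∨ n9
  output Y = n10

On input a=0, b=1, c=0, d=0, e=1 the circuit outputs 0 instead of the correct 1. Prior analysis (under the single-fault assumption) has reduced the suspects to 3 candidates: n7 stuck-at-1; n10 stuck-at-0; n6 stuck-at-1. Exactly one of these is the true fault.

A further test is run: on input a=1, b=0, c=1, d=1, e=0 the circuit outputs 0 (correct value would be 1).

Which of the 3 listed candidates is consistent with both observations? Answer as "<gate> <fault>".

Evaluate each candidate on input a=1, b=0, c=1, d=1, e=0:
  n7 stuck-at-1: n1=0, n2=0, n3=1, n4=0, n5=0, n6=0, n7=1 [stuck-at-1], n8=1, n9=0, n10=1 → 1 — eliminated
  n10 stuck-at-0: n1=0, n2=0, n3=1, n4=0, n5=0, n6=0, n7=1, n8=1, n9=0, n10=0 [stuck-at-0] → 0 — matches
  n6 stuck-at-1: n1=0, n2=0, n3=1, n4=0, n5=0, n6=1 [stuck-at-1], n7=0, n8=1, n9=0, n10=1 → 1 — eliminated
Only n10 stuck-at-0 reproduces the observed 0.

n10 stuck-at-0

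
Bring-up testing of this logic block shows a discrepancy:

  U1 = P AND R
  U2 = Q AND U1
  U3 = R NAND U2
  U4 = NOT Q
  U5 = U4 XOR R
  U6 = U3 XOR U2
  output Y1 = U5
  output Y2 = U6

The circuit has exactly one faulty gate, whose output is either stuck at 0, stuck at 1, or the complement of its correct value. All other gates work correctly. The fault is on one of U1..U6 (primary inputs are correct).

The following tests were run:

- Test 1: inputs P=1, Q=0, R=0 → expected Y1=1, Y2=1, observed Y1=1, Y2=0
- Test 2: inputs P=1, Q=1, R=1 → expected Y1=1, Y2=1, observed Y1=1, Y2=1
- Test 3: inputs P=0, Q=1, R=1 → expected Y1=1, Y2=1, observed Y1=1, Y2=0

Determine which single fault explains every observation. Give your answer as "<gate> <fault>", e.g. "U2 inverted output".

Fault-free values for test 1 (P=1, Q=0, R=0): U1=0, U2=0, U3=1, U4=1, U5=1, U6=1, giving Y1=1, Y2=1. Observed Y1=1, Y2=0.
Test 1: faults giving observed Y1=1, Y2=0 are {U2 stuck-at-1, U2 inverted output, U3 stuck-at-0, U3 inverted output, U6 stuck-at-0, U6 inverted output}.
Test 2 (P=1, Q=1, R=1): fault-free U1=1, U2=1, U3=0, U4=0, U5=1, U6=1 → Y1=1, Y2=1; observed Y1=1, Y2=1. Eliminates U3 inverted output, U6 stuck-at-0, U6 inverted output.
Test 3 (P=0, Q=1, R=1): fault-free U1=0, U2=0, U3=1, U4=0, U5=1, U6=1 → Y1=1, Y2=1; observed Y1=1, Y2=0. Eliminates U2 stuck-at-1, U2 inverted output.
Only U3 stuck-at-0 is consistent with every test.

U3 stuck-at-0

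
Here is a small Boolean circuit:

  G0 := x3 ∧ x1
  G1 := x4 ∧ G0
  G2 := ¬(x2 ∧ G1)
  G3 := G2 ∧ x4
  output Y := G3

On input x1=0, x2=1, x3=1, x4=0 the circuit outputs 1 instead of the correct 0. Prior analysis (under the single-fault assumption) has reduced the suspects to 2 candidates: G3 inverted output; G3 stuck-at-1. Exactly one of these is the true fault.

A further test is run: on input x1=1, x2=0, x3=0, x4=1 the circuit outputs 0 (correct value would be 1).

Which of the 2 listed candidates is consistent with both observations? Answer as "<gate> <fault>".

Evaluate each candidate on input x1=1, x2=0, x3=0, x4=1:
  G3 inverted output: G0=0, G1=0, G2=1, G3=0 [inverted output] → 0 — matches
  G3 stuck-at-1: G0=0, G1=0, G2=1, G3=1 [stuck-at-1] → 1 — eliminated
Only G3 inverted output reproduces the observed 0.

G3 inverted output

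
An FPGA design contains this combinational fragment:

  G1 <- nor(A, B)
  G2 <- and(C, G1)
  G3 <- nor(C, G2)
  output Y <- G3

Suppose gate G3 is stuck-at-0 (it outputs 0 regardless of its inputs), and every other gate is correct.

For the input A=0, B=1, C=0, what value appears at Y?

Propagate with G3 forced: G1=0, G2=0, G3=0 [stuck-at-0].
So Y = 0. (Without the fault it would be 1.)

0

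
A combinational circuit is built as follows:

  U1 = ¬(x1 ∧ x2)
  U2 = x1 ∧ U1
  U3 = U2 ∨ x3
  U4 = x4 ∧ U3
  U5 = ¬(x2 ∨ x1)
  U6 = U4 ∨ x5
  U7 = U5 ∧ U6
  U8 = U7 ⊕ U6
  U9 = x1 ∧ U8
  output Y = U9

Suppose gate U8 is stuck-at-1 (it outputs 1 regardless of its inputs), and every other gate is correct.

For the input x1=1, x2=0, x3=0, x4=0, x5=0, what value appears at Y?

1

Propagate with U8 forced: U1=1, U2=1, U3=1, U4=0, U5=0, U6=0, U7=0, U8=1 [stuck-at-1], U9=1.
So Y = 1. (Without the fault it would be 0.)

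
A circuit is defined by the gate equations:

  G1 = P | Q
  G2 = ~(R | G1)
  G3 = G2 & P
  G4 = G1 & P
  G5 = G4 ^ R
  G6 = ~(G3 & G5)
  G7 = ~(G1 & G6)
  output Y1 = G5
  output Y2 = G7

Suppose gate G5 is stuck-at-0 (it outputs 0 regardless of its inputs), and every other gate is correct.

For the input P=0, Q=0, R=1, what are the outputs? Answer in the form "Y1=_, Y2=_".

Y1=0, Y2=1

Propagate with G5 forced: G1=0, G2=0, G3=0, G4=0, G5=0 [stuck-at-0], G6=1, G7=1.
So the outputs are Y1=0, Y2=1. (Without the fault they would be Y1=1, Y2=1.)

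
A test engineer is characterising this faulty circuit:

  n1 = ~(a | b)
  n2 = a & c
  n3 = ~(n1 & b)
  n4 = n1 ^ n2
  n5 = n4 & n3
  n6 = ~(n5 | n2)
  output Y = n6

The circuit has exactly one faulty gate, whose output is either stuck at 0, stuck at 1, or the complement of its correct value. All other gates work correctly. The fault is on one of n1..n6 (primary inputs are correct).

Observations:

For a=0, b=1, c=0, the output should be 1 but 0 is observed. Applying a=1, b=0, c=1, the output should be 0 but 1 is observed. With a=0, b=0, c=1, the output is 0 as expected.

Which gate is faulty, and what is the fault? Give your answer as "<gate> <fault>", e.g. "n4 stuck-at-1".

n2 inverted output

Fault-free values for test 1 (a=0, b=1, c=0): n1=0, n2=0, n3=1, n4=0, n5=0, n6=1, giving Y=1. Observed 0.
Test 1: faults giving observed 0 are {n2 stuck-at-1, n2 inverted output, n4 stuck-at-1, n4 inverted output, n5 stuck-at-1, n5 inverted output, n6 stuck-at-0, n6 inverted output}.
Test 2 (a=1, b=0, c=1): fault-free n1=0, n2=1, n3=1, n4=1, n5=1, n6=0 → 0; observed 1. Eliminates n2 stuck-at-1, n4 stuck-at-1, n4 inverted output, n5 stuck-at-1, n5 inverted output, n6 stuck-at-0.
Test 3 (a=0, b=0, c=1): fault-free n1=1, n2=0, n3=1, n4=1, n5=1, n6=0 → 0; observed 0. Eliminates n6 inverted output.
Only n2 inverted output is consistent with every test.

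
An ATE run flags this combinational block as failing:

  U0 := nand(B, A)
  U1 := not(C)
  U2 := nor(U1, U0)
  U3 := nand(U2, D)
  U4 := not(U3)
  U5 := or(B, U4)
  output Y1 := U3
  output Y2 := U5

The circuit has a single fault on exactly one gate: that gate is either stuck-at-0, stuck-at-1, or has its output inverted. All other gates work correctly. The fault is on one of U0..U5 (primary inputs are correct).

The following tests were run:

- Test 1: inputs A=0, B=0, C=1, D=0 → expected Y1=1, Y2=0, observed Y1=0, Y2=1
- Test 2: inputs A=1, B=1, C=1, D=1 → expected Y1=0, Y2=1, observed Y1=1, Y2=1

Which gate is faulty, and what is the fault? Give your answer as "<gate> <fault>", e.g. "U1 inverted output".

Fault-free values for test 1 (A=0, B=0, C=1, D=0): U0=1, U1=0, U2=0, U3=1, U4=0, U5=0, giving Y1=1, Y2=0. Observed Y1=0, Y2=1.
Test 1: faults giving observed Y1=0, Y2=1 are {U3 stuck-at-0, U3 inverted output}.
Test 2 (A=1, B=1, C=1, D=1): fault-free U0=0, U1=0, U2=1, U3=0, U4=1, U5=1 → Y1=0, Y2=1; observed Y1=1, Y2=1. Eliminates U3 stuck-at-0.
Only U3 inverted output is consistent with every test.

U3 inverted output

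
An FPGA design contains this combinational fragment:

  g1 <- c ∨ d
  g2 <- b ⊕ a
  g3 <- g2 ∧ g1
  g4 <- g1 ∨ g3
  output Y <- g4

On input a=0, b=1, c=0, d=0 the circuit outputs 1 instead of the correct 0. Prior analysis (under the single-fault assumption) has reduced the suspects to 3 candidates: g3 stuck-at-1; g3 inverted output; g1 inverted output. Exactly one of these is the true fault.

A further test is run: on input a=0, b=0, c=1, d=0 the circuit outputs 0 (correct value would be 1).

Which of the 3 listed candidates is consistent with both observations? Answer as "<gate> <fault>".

Evaluate each candidate on input a=0, b=0, c=1, d=0:
  g3 stuck-at-1: g1=1, g2=0, g3=1 [stuck-at-1], g4=1 → 1 — eliminated
  g3 inverted output: g1=1, g2=0, g3=1 [inverted output], g4=1 → 1 — eliminated
  g1 inverted output: g1=0 [inverted output], g2=0, g3=0, g4=0 → 0 — matches
Only g1 inverted output reproduces the observed 0.

g1 inverted output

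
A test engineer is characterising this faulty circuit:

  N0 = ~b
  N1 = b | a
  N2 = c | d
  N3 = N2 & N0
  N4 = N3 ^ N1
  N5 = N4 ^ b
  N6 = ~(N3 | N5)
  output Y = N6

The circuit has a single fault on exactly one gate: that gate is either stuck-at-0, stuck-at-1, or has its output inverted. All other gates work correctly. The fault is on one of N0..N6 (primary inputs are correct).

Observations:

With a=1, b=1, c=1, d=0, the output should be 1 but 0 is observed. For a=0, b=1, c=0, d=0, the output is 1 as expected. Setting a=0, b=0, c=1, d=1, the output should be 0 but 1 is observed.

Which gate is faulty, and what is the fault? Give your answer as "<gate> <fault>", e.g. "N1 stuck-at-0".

N0 inverted output

Fault-free values for test 1 (a=1, b=1, c=1, d=0): N0=0, N1=1, N2=1, N3=0, N4=1, N5=0, N6=1, giving Y=1. Observed 0.
Test 1: faults giving observed 0 are {N0 stuck-at-1, N0 inverted output, N1 stuck-at-0, N1 inverted output, N3 stuck-at-1, N3 inverted output, N4 stuck-at-0, N4 inverted output, N5 stuck-at-1, N5 inverted output, N6 stuck-at-0, N6 inverted output}.
Test 2 (a=0, b=1, c=0, d=0): fault-free N0=0, N1=1, N2=0, N3=0, N4=1, N5=0, N6=1 → 1; observed 1. Eliminates N1 stuck-at-0, N1 inverted output, N3 stuck-at-1, N3 inverted output, N4 stuck-at-0, N4 inverted output, N5 stuck-at-1, N5 inverted output, N6 stuck-at-0, N6 inverted output.
Test 3 (a=0, b=0, c=1, d=1): fault-free N0=1, N1=0, N2=1, N3=1, N4=1, N5=1, N6=0 → 0; observed 1. Eliminates N0 stuck-at-1.
Only N0 inverted output is consistent with every test.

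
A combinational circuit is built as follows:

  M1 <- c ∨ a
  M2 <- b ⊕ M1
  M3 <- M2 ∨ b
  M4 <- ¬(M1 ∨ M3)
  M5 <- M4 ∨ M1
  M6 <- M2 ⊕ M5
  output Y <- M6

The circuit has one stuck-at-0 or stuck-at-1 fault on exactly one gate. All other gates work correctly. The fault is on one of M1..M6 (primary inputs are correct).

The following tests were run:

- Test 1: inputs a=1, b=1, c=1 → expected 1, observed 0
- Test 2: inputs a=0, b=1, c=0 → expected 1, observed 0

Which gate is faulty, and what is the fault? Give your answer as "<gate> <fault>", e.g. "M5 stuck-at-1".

Fault-free values for test 1 (a=1, b=1, c=1): M1=1, M2=0, M3=1, M4=0, M5=1, M6=1, giving Y=1. Observed 0.
Test 1: faults giving observed 0 are {M2 stuck-at-1, M5 stuck-at-0, M6 stuck-at-0}.
Test 2 (a=0, b=1, c=0): fault-free M1=0, M2=1, M3=1, M4=0, M5=0, M6=1 → 1; observed 0. Eliminates M2 stuck-at-1, M5 stuck-at-0.
Only M6 stuck-at-0 is consistent with every test.

M6 stuck-at-0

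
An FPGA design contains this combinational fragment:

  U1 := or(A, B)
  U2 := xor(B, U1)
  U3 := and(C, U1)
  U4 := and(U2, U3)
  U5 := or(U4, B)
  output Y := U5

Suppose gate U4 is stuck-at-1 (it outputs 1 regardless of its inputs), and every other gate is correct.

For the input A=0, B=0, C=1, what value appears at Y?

Propagate with U4 forced: U1=0, U2=0, U3=0, U4=1 [stuck-at-1], U5=1.
So Y = 1. (Without the fault it would be 0.)

1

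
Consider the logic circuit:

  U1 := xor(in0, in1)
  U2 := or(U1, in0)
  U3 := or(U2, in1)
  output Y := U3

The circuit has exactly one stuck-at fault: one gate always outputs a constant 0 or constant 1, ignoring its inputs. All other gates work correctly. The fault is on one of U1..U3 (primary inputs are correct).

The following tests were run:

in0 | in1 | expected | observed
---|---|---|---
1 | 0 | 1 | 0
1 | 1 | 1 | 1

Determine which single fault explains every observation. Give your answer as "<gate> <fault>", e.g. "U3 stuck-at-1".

U2 stuck-at-0

Fault-free values for test 1 (in0=1, in1=0): U1=1, U2=1, U3=1, giving Y=1. Observed 0.
Test 1: faults giving observed 0 are {U2 stuck-at-0, U3 stuck-at-0}.
Test 2 (in0=1, in1=1): fault-free U1=0, U2=1, U3=1 → 1; observed 1. Eliminates U3 stuck-at-0.
Only U2 stuck-at-0 is consistent with every test.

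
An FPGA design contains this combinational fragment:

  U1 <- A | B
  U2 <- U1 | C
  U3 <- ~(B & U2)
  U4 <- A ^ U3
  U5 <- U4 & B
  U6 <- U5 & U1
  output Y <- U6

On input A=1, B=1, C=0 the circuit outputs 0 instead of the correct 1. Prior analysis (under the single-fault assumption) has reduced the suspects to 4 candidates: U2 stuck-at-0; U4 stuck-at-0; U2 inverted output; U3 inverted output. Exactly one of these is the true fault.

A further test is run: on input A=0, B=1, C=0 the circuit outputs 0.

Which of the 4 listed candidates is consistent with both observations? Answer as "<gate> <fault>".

U4 stuck-at-0

Evaluate each candidate on input A=0, B=1, C=0:
  U2 stuck-at-0: U1=1, U2=0 [stuck-at-0], U3=1, U4=1, U5=1, U6=1 → 1 — eliminated
  U4 stuck-at-0: U1=1, U2=1, U3=0, U4=0 [stuck-at-0], U5=0, U6=0 → 0 — matches
  U2 inverted output: U1=1, U2=0 [inverted output], U3=1, U4=1, U5=1, U6=1 → 1 — eliminated
  U3 inverted output: U1=1, U2=1, U3=1 [inverted output], U4=1, U5=1, U6=1 → 1 — eliminated
Only U4 stuck-at-0 reproduces the observed 0.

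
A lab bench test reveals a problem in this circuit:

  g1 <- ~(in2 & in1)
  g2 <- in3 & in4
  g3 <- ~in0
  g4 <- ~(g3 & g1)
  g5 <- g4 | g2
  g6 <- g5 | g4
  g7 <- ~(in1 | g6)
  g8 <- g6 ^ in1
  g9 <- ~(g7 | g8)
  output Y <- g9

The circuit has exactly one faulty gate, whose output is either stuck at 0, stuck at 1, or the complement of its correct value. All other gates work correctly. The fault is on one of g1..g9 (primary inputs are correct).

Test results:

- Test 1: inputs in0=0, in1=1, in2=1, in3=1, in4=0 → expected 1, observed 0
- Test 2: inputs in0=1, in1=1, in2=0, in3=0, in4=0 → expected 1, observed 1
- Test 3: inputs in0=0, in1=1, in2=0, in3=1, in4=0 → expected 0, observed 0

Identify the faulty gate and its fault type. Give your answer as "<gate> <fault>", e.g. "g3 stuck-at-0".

Fault-free values for test 1 (in0=0, in1=1, in2=1, in3=1, in4=0): g1=0, g2=0, g3=1, g4=1, g5=1, g6=1, g7=0, g8=0, g9=1, giving Y=1. Observed 0.
Test 1: faults giving observed 0 are {g1 stuck-at-1, g1 inverted output, g4 stuck-at-0, g4 inverted output, g6 stuck-at-0, g6 inverted output, g7 stuck-at-1, g7 inverted output, g8 stuck-at-1, g8 inverted output, g9 stuck-at-0, g9 inverted output}.
Test 2 (in0=1, in1=1, in2=0, in3=0, in4=0): fault-free g1=1, g2=0, g3=0, g4=1, g5=1, g6=1, g7=0, g8=0, g9=1 → 1; observed 1. Eliminates g4 stuck-at-0, g4 inverted output, g6 stuck-at-0, g6 inverted output, g7 stuck-at-1, g7 inverted output, g8 stuck-at-1, g8 inverted output, g9 stuck-at-0, g9 inverted output.
Test 3 (in0=0, in1=1, in2=0, in3=1, in4=0): fault-free g1=1, g2=0, g3=1, g4=0, g5=0, g6=0, g7=0, g8=1, g9=0 → 0; observed 0. Eliminates g1 inverted output.
Only g1 stuck-at-1 is consistent with every test.

g1 stuck-at-1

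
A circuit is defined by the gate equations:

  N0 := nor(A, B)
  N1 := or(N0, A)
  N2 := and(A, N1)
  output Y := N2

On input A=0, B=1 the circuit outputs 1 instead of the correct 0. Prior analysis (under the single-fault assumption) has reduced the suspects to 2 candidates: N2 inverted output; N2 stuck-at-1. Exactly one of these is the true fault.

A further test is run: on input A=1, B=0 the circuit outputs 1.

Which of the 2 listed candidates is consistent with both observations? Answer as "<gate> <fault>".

Evaluate each candidate on input A=1, B=0:
  N2 inverted output: N0=0, N1=1, N2=0 [inverted output] → 0 — eliminated
  N2 stuck-at-1: N0=0, N1=1, N2=1 [stuck-at-1] → 1 — matches
Only N2 stuck-at-1 reproduces the observed 1.

N2 stuck-at-1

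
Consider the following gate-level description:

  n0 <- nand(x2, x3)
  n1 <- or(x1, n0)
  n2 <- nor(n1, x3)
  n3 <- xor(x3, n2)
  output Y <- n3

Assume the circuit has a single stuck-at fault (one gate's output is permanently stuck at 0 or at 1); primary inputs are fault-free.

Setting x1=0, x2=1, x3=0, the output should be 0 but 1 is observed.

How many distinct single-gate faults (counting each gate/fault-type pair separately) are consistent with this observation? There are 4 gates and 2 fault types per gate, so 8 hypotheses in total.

4

Fault-free: n0=1, n1=1, n2=0, n3=0 → 0. Observed 1.
  n0 stuck-at-0: output 1 ✓
  n0 stuck-at-1: output 0 ✗
  n1 stuck-at-0: output 1 ✓
  n1 stuck-at-1: output 0 ✗
  n2 stuck-at-0: output 0 ✗
  n2 stuck-at-1: output 1 ✓
  n3 stuck-at-0: output 0 ✗
  n3 stuck-at-1: output 1 ✓
Consistent faults: {n0 stuck-at-0, n1 stuck-at-0, n2 stuck-at-1, n3 stuck-at-1} — 4 in all.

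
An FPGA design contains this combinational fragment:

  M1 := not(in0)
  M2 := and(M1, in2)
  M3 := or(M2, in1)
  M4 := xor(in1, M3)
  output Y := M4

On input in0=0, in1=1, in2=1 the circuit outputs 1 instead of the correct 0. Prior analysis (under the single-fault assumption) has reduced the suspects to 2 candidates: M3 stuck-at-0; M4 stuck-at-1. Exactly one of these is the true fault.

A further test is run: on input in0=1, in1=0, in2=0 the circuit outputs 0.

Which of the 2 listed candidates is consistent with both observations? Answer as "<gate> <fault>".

M3 stuck-at-0

Evaluate each candidate on input in0=1, in1=0, in2=0:
  M3 stuck-at-0: M1=0, M2=0, M3=0 [stuck-at-0], M4=0 → 0 — matches
  M4 stuck-at-1: M1=0, M2=0, M3=0, M4=1 [stuck-at-1] → 1 — eliminated
Only M3 stuck-at-0 reproduces the observed 0.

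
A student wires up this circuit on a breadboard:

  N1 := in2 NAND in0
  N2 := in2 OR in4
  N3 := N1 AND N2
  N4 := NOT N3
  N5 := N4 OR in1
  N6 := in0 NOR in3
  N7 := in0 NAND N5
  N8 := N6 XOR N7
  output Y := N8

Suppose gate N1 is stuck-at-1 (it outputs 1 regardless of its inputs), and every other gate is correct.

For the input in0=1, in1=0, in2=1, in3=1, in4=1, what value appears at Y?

Propagate with N1 forced: N1=1 [stuck-at-1], N2=1, N3=1, N4=0, N5=0, N6=0, N7=1, N8=1.
So Y = 1. (Without the fault it would be 0.)

1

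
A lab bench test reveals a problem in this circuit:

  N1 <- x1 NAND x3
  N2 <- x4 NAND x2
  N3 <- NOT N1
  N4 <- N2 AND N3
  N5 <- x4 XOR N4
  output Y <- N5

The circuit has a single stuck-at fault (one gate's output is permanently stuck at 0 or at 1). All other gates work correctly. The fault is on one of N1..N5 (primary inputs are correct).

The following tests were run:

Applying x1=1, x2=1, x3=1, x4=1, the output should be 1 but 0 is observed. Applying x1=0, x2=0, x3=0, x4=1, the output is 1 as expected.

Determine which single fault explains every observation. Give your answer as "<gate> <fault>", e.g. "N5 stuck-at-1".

Fault-free values for test 1 (x1=1, x2=1, x3=1, x4=1): N1=0, N2=0, N3=1, N4=0, N5=1, giving Y=1. Observed 0.
Test 1: faults giving observed 0 are {N2 stuck-at-1, N4 stuck-at-1, N5 stuck-at-0}.
Test 2 (x1=0, x2=0, x3=0, x4=1): fault-free N1=1, N2=1, N3=0, N4=0, N5=1 → 1; observed 1. Eliminates N4 stuck-at-1, N5 stuck-at-0.
Only N2 stuck-at-1 is consistent with every test.

N2 stuck-at-1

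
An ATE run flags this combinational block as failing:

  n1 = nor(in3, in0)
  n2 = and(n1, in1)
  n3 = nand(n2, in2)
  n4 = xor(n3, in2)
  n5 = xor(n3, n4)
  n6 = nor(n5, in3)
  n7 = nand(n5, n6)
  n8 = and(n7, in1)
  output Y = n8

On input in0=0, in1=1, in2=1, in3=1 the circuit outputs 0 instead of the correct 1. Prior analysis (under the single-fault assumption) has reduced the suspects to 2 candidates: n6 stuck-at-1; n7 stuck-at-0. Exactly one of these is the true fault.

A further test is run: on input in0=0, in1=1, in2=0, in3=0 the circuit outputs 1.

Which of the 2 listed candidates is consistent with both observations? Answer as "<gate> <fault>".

n6 stuck-at-1

Evaluate each candidate on input in0=0, in1=1, in2=0, in3=0:
  n6 stuck-at-1: n1=1, n2=1, n3=1, n4=1, n5=0, n6=1 [stuck-at-1], n7=1, n8=1 → 1 — matches
  n7 stuck-at-0: n1=1, n2=1, n3=1, n4=1, n5=0, n6=1, n7=0 [stuck-at-0], n8=0 → 0 — eliminated
Only n6 stuck-at-1 reproduces the observed 1.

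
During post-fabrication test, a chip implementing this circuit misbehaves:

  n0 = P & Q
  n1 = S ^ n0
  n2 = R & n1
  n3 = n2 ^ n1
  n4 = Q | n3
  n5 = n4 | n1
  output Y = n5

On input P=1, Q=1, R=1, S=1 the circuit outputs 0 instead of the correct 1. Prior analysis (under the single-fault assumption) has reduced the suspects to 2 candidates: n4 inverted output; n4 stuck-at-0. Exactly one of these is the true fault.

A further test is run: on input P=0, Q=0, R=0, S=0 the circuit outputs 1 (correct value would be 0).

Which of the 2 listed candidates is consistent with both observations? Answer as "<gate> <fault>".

n4 inverted output

Evaluate each candidate on input P=0, Q=0, R=0, S=0:
  n4 inverted output: n0=0, n1=0, n2=0, n3=0, n4=1 [inverted output], n5=1 → 1 — matches
  n4 stuck-at-0: n0=0, n1=0, n2=0, n3=0, n4=0 [stuck-at-0], n5=0 → 0 — eliminated
Only n4 inverted output reproduces the observed 1.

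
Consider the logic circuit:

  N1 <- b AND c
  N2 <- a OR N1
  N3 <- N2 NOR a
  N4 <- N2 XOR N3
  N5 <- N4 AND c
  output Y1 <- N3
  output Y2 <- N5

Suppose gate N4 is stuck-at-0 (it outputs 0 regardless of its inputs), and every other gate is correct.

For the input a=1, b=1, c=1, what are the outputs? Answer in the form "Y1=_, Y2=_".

Y1=0, Y2=0

Propagate with N4 forced: N1=1, N2=1, N3=0, N4=0 [stuck-at-0], N5=0.
So the outputs are Y1=0, Y2=0. (Without the fault they would be Y1=0, Y2=1.)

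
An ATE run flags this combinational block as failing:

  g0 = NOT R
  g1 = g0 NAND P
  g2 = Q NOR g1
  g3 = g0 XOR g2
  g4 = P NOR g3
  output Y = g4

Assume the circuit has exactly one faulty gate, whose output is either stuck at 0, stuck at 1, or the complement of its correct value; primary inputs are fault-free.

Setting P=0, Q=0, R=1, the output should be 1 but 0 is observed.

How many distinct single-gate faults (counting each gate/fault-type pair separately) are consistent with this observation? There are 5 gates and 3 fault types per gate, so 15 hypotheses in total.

10

Fault-free: g0=0, g1=1, g2=0, g3=0, g4=1 → 1. Observed 0.
  g0: stuck-at-1, inverted output ✓; others ✗
  g1: stuck-at-0, inverted output ✓; others ✗
  g2: stuck-at-1, inverted output ✓; others ✗
  g3: stuck-at-1, inverted output ✓; others ✗
  g4: stuck-at-0, inverted output ✓; others ✗
Consistent faults: {g0 stuck-at-1, g0 inverted output, g1 stuck-at-0, g1 inverted output, g2 stuck-at-1, g2 inverted output, g3 stuck-at-1, g3 inverted output, g4 stuck-at-0, g4 inverted output} — 10 in all.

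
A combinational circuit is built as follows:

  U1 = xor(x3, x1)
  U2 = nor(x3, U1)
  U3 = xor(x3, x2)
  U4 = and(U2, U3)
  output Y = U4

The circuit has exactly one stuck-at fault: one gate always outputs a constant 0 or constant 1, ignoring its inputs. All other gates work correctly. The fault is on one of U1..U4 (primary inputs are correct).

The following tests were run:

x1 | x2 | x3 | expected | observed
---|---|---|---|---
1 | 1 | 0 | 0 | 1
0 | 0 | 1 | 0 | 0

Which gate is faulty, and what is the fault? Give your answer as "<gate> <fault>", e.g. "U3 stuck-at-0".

U1 stuck-at-0

Fault-free values for test 1 (x1=1, x2=1, x3=0): U1=1, U2=0, U3=1, U4=0, giving Y=0. Observed 1.
Test 1: faults giving observed 1 are {U1 stuck-at-0, U2 stuck-at-1, U4 stuck-at-1}.
Test 2 (x1=0, x2=0, x3=1): fault-free U1=1, U2=0, U3=1, U4=0 → 0; observed 0. Eliminates U2 stuck-at-1, U4 stuck-at-1.
Only U1 stuck-at-0 is consistent with every test.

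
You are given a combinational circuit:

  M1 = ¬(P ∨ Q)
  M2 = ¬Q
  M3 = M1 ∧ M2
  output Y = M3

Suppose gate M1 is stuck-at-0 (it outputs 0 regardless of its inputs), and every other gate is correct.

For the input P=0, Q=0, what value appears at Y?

0

Propagate with M1 forced: M1=0 [stuck-at-0], M2=1, M3=0.
So Y = 0. (Without the fault it would be 1.)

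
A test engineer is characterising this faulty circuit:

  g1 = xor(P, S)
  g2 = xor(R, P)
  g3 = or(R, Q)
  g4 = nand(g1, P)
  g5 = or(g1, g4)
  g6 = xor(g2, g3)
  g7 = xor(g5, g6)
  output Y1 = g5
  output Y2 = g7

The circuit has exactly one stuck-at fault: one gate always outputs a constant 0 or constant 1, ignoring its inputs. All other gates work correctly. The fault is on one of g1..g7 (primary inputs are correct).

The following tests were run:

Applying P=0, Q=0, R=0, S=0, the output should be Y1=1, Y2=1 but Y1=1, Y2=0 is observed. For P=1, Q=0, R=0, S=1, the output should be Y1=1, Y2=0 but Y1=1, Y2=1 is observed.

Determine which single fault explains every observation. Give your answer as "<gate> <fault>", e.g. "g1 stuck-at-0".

Fault-free values for test 1 (P=0, Q=0, R=0, S=0): g1=0, g2=0, g3=0, g4=1, g5=1, g6=0, g7=1, giving Y1=1, Y2=1. Observed Y1=1, Y2=0.
Test 1: faults giving observed Y1=1, Y2=0 are {g2 stuck-at-1, g3 stuck-at-1, g6 stuck-at-1, g7 stuck-at-0}.
Test 2 (P=1, Q=0, R=0, S=1): fault-free g1=0, g2=1, g3=0, g4=1, g5=1, g6=1, g7=0 → Y1=1, Y2=0; observed Y1=1, Y2=1. Eliminates g2 stuck-at-1, g6 stuck-at-1, g7 stuck-at-0.
Only g3 stuck-at-1 is consistent with every test.

g3 stuck-at-1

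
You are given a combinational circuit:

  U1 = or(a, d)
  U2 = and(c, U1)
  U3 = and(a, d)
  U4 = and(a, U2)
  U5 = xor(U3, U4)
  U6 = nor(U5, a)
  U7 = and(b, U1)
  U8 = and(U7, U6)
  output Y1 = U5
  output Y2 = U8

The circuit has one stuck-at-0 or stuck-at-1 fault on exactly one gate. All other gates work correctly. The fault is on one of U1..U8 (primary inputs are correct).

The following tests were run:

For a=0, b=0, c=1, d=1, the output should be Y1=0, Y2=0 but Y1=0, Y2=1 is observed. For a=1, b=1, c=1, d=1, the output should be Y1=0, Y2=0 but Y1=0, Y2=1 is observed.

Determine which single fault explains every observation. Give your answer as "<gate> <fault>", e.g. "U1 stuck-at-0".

U8 stuck-at-1

Fault-free values for test 1 (a=0, b=0, c=1, d=1): U1=1, U2=1, U3=0, U4=0, U5=0, U6=1, U7=0, U8=0, giving Y1=0, Y2=0. Observed Y1=0, Y2=1.
Test 1: faults giving observed Y1=0, Y2=1 are {U7 stuck-at-1, U8 stuck-at-1}.
Test 2 (a=1, b=1, c=1, d=1): fault-free U1=1, U2=1, U3=1, U4=1, U5=0, U6=0, U7=1, U8=0 → Y1=0, Y2=0; observed Y1=0, Y2=1. Eliminates U7 stuck-at-1.
Only U8 stuck-at-1 is consistent with every test.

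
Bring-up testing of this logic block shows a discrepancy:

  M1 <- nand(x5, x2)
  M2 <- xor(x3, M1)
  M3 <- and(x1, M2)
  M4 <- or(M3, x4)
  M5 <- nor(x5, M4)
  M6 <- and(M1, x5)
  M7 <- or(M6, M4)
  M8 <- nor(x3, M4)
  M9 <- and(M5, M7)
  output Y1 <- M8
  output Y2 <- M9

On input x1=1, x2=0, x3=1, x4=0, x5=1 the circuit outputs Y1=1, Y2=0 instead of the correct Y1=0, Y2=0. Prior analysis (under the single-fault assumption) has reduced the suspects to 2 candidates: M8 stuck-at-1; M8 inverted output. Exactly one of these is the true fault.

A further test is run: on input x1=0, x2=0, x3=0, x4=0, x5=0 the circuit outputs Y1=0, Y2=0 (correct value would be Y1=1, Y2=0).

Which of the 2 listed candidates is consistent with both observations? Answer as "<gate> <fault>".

Evaluate each candidate on input x1=0, x2=0, x3=0, x4=0, x5=0:
  M8 stuck-at-1: M1=1, M2=1, M3=0, M4=0, M5=1, M6=0, M7=0, M8=1 [stuck-at-1], M9=0 → Y1=1, Y2=0 — eliminated
  M8 inverted output: M1=1, M2=1, M3=0, M4=0, M5=1, M6=0, M7=0, M8=0 [inverted output], M9=0 → Y1=0, Y2=0 — matches
Only M8 inverted output reproduces the observed Y1=0, Y2=0.

M8 inverted output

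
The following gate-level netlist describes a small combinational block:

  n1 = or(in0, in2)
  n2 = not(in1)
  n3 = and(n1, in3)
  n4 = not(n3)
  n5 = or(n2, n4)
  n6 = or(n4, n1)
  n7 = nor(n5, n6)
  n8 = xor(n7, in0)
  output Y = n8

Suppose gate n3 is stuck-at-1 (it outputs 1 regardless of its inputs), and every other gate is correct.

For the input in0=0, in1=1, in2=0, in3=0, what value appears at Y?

Propagate with n3 forced: n1=0, n2=0, n3=1 [stuck-at-1], n4=0, n5=0, n6=0, n7=1, n8=1.
So Y = 1. (Without the fault it would be 0.)

1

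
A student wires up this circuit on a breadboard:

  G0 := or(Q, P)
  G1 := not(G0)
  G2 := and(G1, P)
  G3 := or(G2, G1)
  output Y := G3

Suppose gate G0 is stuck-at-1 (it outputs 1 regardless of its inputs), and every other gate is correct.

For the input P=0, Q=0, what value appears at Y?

Propagate with G0 forced: G0=1 [stuck-at-1], G1=0, G2=0, G3=0.
So Y = 0. (Without the fault it would be 1.)

0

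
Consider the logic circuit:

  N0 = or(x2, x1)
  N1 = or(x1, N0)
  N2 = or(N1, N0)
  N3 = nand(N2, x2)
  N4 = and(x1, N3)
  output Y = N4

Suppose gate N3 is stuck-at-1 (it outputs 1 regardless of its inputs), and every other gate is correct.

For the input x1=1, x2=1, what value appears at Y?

Propagate with N3 forced: N0=1, N1=1, N2=1, N3=1 [stuck-at-1], N4=1.
So Y = 1. (Without the fault it would be 0.)

1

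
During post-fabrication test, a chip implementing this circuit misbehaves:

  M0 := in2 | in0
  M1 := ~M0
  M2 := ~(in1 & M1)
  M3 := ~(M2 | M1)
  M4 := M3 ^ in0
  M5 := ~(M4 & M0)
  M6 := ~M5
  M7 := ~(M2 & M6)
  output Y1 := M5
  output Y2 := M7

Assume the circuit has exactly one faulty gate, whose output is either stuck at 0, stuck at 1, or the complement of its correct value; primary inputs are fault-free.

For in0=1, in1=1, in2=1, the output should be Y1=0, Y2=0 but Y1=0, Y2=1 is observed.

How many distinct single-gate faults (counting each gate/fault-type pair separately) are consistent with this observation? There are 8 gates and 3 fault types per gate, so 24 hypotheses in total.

6

Fault-free: M0=1, M1=0, M2=1, M3=0, M4=1, M5=0, M6=1, M7=0 → Y1=0, Y2=0. Observed Y1=0, Y2=1.
  M0: none of the 3 fault types match ✗
  M1: stuck-at-1, inverted output ✓; others ✗
  M2: none of the 3 fault types match ✗
  M3: none of the 3 fault types match ✗
  M4: none of the 3 fault types match ✗
  M5: none of the 3 fault types match ✗
  M6: stuck-at-0, inverted output ✓; others ✗
  M7: stuck-at-1, inverted output ✓; others ✗
Consistent faults: {M1 stuck-at-1, M1 inverted output, M6 stuck-at-0, M6 inverted output, M7 stuck-at-1, M7 inverted output} — 6 in all.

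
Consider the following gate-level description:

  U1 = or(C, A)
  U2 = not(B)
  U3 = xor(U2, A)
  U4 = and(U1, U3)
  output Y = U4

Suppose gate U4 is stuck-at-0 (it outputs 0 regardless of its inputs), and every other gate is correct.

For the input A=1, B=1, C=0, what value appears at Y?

Propagate with U4 forced: U1=1, U2=0, U3=1, U4=0 [stuck-at-0].
So Y = 0. (Without the fault it would be 1.)

0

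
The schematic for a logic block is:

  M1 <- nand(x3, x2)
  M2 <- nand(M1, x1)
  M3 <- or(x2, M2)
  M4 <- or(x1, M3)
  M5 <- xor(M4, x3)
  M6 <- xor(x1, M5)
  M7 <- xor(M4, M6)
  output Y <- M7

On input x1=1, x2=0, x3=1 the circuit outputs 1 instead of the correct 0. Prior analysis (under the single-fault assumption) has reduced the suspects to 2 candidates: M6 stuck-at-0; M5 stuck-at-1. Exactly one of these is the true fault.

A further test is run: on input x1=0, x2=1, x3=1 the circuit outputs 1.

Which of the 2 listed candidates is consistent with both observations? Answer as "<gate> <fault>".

M6 stuck-at-0

Evaluate each candidate on input x1=0, x2=1, x3=1:
  M6 stuck-at-0: M1=0, M2=1, M3=1, M4=1, M5=0, M6=0 [stuck-at-0], M7=1 → 1 — matches
  M5 stuck-at-1: M1=0, M2=1, M3=1, M4=1, M5=1 [stuck-at-1], M6=1, M7=0 → 0 — eliminated
Only M6 stuck-at-0 reproduces the observed 1.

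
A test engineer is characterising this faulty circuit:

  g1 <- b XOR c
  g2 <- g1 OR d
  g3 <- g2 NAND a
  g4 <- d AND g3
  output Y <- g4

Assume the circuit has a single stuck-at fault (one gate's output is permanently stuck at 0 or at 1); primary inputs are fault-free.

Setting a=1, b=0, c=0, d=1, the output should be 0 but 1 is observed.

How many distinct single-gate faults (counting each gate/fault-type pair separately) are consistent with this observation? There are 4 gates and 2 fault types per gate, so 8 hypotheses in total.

Fault-free: g1=0, g2=1, g3=0, g4=0 → 0. Observed 1.
  g1 stuck-at-0: output 0 ✗
  g1 stuck-at-1: output 0 ✗
  g2 stuck-at-0: output 1 ✓
  g2 stuck-at-1: output 0 ✗
  g3 stuck-at-0: output 0 ✗
  g3 stuck-at-1: output 1 ✓
  g4 stuck-at-0: output 0 ✗
  g4 stuck-at-1: output 1 ✓
Consistent faults: {g2 stuck-at-0, g3 stuck-at-1, g4 stuck-at-1} — 3 in all.

3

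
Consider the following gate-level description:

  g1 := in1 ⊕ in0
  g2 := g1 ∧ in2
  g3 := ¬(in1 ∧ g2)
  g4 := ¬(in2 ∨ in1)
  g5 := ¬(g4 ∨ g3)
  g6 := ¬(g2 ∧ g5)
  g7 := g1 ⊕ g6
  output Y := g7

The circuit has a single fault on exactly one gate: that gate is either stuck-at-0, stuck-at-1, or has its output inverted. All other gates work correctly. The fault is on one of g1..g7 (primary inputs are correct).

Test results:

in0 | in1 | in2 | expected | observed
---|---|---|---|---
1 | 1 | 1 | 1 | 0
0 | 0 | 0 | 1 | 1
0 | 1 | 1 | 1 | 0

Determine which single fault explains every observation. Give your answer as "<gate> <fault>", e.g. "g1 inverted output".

Fault-free values for test 1 (in0=1, in1=1, in2=1): g1=0, g2=0, g3=1, g4=0, g5=0, g6=1, g7=1, giving Y=1. Observed 0.
Test 1: faults giving observed 0 are {g2 stuck-at-1, g2 inverted output, g6 stuck-at-0, g6 inverted output, g7 stuck-at-0, g7 inverted output}.
Test 2 (in0=0, in1=0, in2=0): fault-free g1=0, g2=0, g3=1, g4=1, g5=0, g6=1, g7=1 → 1; observed 1. Eliminates g6 stuck-at-0, g6 inverted output, g7 stuck-at-0, g7 inverted output.
Test 3 (in0=0, in1=1, in2=1): fault-free g1=1, g2=1, g3=0, g4=0, g5=1, g6=0, g7=1 → 1; observed 0. Eliminates g2 stuck-at-1.
Only g2 inverted output is consistent with every test.

g2 inverted output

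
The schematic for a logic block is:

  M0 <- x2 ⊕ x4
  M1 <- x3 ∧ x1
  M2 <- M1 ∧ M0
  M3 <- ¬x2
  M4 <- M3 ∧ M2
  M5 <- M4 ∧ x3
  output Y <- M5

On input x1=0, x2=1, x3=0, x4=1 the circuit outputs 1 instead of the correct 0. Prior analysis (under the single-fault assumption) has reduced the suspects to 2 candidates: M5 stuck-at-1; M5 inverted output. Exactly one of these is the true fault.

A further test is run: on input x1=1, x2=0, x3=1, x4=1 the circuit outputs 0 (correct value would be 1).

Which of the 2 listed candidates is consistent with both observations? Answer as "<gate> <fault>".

M5 inverted output

Evaluate each candidate on input x1=1, x2=0, x3=1, x4=1:
  M5 stuck-at-1: M0=1, M1=1, M2=1, M3=1, M4=1, M5=1 [stuck-at-1] → 1 — eliminated
  M5 inverted output: M0=1, M1=1, M2=1, M3=1, M4=1, M5=0 [inverted output] → 0 — matches
Only M5 inverted output reproduces the observed 0.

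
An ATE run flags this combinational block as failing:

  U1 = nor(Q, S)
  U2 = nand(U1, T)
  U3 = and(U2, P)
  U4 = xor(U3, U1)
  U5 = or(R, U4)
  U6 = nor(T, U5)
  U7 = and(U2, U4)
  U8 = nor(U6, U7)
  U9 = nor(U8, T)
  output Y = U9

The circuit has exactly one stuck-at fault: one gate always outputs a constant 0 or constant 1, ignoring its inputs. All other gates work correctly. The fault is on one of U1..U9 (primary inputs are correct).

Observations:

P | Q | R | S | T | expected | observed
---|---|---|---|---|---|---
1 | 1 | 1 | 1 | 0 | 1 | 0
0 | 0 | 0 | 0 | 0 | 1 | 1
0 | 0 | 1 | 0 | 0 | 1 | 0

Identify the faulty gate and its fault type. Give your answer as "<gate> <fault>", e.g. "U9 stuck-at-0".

U4 stuck-at-0

Fault-free values for test 1 (P=1, Q=1, R=1, S=1, T=0): U1=0, U2=1, U3=1, U4=1, U5=1, U6=0, U7=1, U8=0, U9=1, giving Y=1. Observed 0.
Test 1: faults giving observed 0 are {U1 stuck-at-1, U2 stuck-at-0, U3 stuck-at-0, U4 stuck-at-0, U7 stuck-at-0, U8 stuck-at-1, U9 stuck-at-0}.
Test 2 (P=0, Q=0, R=0, S=0, T=0): fault-free U1=1, U2=1, U3=0, U4=1, U5=1, U6=0, U7=1, U8=0, U9=1 → 1; observed 1. Eliminates U2 stuck-at-0, U7 stuck-at-0, U8 stuck-at-1, U9 stuck-at-0.
Test 3 (P=0, Q=0, R=1, S=0, T=0): fault-free U1=1, U2=1, U3=0, U4=1, U5=1, U6=0, U7=1, U8=0, U9=1 → 1; observed 0. Eliminates U1 stuck-at-1, U3 stuck-at-0.
Only U4 stuck-at-0 is consistent with every test.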